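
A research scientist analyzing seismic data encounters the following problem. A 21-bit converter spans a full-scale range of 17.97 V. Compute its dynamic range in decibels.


Dynamic range from full-scale to LSB:
V_min = V_max / 2^bits = 17.97 / 2^21
DR = 20 * log10(V_max / V_min)
   = 20 * log10(2^21)
   = 20 * 21 * log10(2)
   = 126.43 dB

126.43 dB


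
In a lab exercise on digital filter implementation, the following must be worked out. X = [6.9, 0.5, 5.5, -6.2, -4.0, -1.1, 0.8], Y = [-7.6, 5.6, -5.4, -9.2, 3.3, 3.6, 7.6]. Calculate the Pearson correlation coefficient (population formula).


Pearson correlation coefficient (population):
r = cov(X,Y) / (std(X) * std(Y))
Mean X = 0.3429, Mean Y = -0.3
Cov(X,Y) = -4.665714
Std(X) = 4.368346, Std(Y) = 6.368449
r = -0.1677

-0.1677


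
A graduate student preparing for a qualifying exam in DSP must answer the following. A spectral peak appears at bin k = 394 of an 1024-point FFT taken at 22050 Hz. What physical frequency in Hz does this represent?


Frequency of DFT bin k:
f_k = k * fs / N
    = 394 * 22050 / 1024
    = 8687700 / 1024
    = 8484.082 Hz

8484.082 Hz


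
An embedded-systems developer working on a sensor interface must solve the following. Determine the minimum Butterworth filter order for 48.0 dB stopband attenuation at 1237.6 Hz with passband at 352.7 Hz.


Butterworth filter order formula:
n = log10(10^(A/10) - 1) / (2 * log10(f_stop/f_pass))
10^(48.0/10) - 1 = 63094.7344
f_stop/f_pass = 1237.6 / 352.7 = 3.5089
n = 4.4023 -> ceil = 5

5


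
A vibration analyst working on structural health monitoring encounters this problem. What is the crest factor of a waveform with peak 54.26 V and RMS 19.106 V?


Crest factor is the ratio of peak to RMS:
CF = V_peak / V_rms
   = 54.26 / 19.106
   = 2.8399

2.8399


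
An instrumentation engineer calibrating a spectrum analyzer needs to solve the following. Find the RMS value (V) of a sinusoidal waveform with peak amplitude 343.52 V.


RMS voltage for a sinusoidal waveform:
V_rms = V_peak / sqrt(2)
      = 343.52 / 1.414214
      = 242.905 V

242.905 V


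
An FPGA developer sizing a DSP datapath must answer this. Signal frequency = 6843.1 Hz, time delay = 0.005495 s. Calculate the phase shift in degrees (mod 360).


Phase shift from frequency and time delay:
phi = 360 * f * t_delay
    = 360 * 6843.1 * 0.005495
    = 13537.02 degrees
    mod 360 = 217.02 degrees

217.02 degrees


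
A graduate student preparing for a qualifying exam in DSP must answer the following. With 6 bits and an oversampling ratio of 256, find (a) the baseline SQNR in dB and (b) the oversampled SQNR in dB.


Step 1 — baseline SQNR at Nyquist:
SQNR_base = 6.02*N + 1.76
          = 6.02*6 + 1.76
          = 37.88 dB

Step 2 — oversampling processing gain:
G = 10*log10(OSR) = 10*log10(256) = 24.08 dB

Step 3 — total:
SQNR_total = 37.88 + 24.08 = 61.96 dB

Base SQNR = 37.88 dB; oversampled SQNR = 61.96 dB


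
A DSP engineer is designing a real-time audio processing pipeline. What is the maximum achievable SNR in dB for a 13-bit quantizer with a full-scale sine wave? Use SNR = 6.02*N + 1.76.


Theoretical SNR for a full-scale sinusoid:
SNR = 6.02 * N + 1.76
    = 6.02 * 13 + 1.76
    = 78.26 + 1.76
    = 80.02 dB

80.02 dB


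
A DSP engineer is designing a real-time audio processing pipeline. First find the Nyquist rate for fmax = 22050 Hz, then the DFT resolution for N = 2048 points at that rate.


Step 1 — Nyquist sampling rate:
fs = 2 * fmax = 2 * 22050 = 44100 Hz

Step 2 — DFT bin spacing:
df = fs / N = 44100 / 2048 = 21.5332 Hz

21.5332 Hz


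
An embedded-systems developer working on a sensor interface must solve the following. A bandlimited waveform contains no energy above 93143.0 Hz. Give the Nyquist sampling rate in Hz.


The Nyquist rate is twice the maximum frequency component.
fs_min = 2 * fmax
      = 2 * 93143.0
      = 186286.0 Hz

186286.0


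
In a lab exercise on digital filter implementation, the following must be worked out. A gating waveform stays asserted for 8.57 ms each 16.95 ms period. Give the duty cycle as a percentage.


Duty cycle as a percentage:
DC = (t_on / T) * 100
   = (8.57 / 16.95) * 100
   = 0.505605 * 100
   = 50.56 %

50.56 %


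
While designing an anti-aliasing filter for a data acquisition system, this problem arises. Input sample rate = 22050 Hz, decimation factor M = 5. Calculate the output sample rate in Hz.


Decimation reduces the sample rate:
fs_out = fs_in / M
       = 22050 / 5
       = 4410.0 Hz

4410.0 Hz


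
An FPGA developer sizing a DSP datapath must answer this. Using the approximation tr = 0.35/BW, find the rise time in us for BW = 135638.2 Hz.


Rise time from bandwidth relationship:
tr = 0.35 / BW
   = 0.35 / 135638.2
   = 2.580394019e-06 s
   = 2.5804 us

2.5804 us


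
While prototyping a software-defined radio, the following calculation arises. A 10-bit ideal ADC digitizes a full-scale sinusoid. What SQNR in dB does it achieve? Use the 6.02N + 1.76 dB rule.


Theoretical SNR for a full-scale sinusoid:
SNR = 6.02 * N + 1.76
    = 6.02 * 10 + 1.76
    = 60.2 + 1.76
    = 61.96 dB

61.96 dB


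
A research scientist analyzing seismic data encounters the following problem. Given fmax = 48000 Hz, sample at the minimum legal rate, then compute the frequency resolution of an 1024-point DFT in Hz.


Step 1 — Nyquist sampling rate:
fs = 2 * fmax = 2 * 48000 = 96000 Hz

Step 2 — DFT bin spacing:
df = fs / N = 96000 / 1024 = 93.75 Hz

93.75 Hz


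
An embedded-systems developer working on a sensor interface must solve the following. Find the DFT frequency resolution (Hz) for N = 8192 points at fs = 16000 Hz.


DFT frequency resolution:
df = fs / N
   = 16000 / 8192
   = 1.9531 Hz

1.9531 Hz


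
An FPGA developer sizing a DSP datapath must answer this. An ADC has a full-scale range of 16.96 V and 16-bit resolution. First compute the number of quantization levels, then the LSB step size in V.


Step 1 — number of quantization levels:
L = 2^N = 2^16 = 65536

Step 2 — LSB step size:
delta = Vfs / L
      = 16.96 / 65536
      = 0.00025879 V

Levels = 65536; step size = 0.00025879 V


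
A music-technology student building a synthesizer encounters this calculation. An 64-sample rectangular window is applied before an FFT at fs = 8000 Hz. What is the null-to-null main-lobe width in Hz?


Main lobe width for a rectangular window:
Width = 2 * fs / N
      = 2 * 8000 / 64
      = 16000 / 64
      = 250.0 Hz

250.0 Hz


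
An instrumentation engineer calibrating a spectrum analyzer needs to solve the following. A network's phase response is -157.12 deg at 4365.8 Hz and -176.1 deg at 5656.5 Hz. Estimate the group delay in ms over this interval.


Group delay from phase difference:
tau = -d(phi)/d(omega)
d(phi) = -18.98 deg = -0.331263 rad
d(omega) = 2*pi*(5656.5 - 4365.8) = 8109.7073 rad/s
tau = -(-0.331263) / 8109.7073
    = 0.0408 ms

0.0408 ms


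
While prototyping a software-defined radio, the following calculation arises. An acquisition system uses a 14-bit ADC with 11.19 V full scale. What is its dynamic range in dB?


Dynamic range from full-scale to LSB:
V_min = V_max / 2^bits = 11.19 / 2^14
DR = 20 * log10(V_max / V_min)
   = 20 * log10(2^14)
   = 20 * 14 * log10(2)
   = 84.29 dB

84.29 dB


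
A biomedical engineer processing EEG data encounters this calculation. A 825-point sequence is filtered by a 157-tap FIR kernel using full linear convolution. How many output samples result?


Linear convolution output length:
L = N + M - 1
  = 825 + 157 - 1
  = 981 samples

981


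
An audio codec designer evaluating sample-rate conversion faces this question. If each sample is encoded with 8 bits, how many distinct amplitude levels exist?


Number of quantization levels = 2^N
= 2^8
= 256

256


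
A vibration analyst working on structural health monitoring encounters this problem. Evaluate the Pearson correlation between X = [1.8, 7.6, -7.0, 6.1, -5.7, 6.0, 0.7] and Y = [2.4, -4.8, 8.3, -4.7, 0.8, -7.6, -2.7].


Pearson correlation coefficient (population):
r = cov(X,Y) / (std(X) * std(Y))
Mean X = 1.3571, Mean Y = -1.1857
Cov(X,Y) = -22.816531
Std(X) = 5.389105, Std(Y) = 5.008972
r = -0.8452

-0.8452


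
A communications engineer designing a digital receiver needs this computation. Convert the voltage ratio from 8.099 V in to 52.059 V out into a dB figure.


Voltage gain in dB:
G = 20 * log10(Vout / Vin)
  = 20 * log10(52.059 / 8.099)
  = 20 * log10(6.427831)
  = 20 * 0.808064
  = 16.16 dB

16.16 dB


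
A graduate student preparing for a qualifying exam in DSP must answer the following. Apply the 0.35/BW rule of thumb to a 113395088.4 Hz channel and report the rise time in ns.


Rise time from bandwidth relationship:
tr = 0.35 / BW
   = 0.35 / 113395088.4
   = 3.086553438e-09 s
   = 3.0866 ns

3.0866 ns


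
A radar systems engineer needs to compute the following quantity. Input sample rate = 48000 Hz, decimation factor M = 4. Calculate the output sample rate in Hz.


Decimation reduces the sample rate:
fs_out = fs_in / M
       = 48000 / 4
       = 12000.0 Hz

12000.0 Hz


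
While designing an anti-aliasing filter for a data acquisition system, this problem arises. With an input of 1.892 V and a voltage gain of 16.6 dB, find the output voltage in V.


Output voltage from dB gain:
V_out = V_in * 10^(gain_dB / 20)
      = 1.892 * 10^(16.6 / 20)
      = 1.892 * 6.76083
      = 12.7915 V

12.7915 V


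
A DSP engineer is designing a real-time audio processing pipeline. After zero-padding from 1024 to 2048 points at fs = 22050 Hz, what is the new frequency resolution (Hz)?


Frequency resolution after zero-padding:
N_padded = 1024 * 2 = 2048
df = fs / N_padded
   = 22050 / 2048
   = 10.7666 Hz

10.7666 Hz


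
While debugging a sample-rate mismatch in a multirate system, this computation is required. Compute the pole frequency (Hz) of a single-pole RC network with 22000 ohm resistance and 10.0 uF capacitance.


Cutoff frequency of a first-order RC filter:
fc = 1 / (2 * pi * R * C)
C = 10.0 uF = 1e-05 F
fc = 1 / (2 * pi * 22000 * 1e-05)
   = 1 / 1.3823007675795
   = 0.723432 Hz

0.723432 Hz


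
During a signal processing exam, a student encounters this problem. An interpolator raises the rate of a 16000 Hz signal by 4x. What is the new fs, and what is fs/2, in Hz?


Step 1 — output sample rate after interpolation by L:
fs_out = L * fs_in = 4 * 16000 = 64000 Hz

Step 2 — Nyquist frequency of the output stream:
f_Nyq = fs_out / 2 = 64000 / 2 = 32000.0 Hz

fs_out = 64000 Hz; f_Nyquist = 32000.0 Hz


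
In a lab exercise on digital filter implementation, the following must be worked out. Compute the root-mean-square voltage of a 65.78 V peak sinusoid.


RMS voltage for a sinusoidal waveform:
V_rms = V_peak / sqrt(2)
      = 65.78 / 1.414214
      = 46.513 V

46.513 V


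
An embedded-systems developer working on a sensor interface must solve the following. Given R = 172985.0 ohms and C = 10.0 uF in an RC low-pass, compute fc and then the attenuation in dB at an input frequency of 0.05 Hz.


Step 1 — cutoff frequency:
fc = 1 / (2*pi*R*C)
C = 10.0 uF = 1e-05 F
fc = 1 / (2*pi*172985.0*1e-05)
   = 0.0920051 Hz

Step 2 — magnitude at f = 0.05 Hz:
|H(f)| = 1 / sqrt(1 + (f/fc)^2)
f/fc = 0.05 / 0.0920051 = 0.543448
|H| = 1 / sqrt(1 + 0.295336) = 0.8786356
|H|_dB = 20*log10(0.8786356) = -1.12 dB

fc = 0.0920051 Hz; |H(0.05 Hz)| = -1.12 dB


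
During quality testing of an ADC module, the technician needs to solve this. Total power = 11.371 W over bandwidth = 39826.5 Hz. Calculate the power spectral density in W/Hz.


Power spectral density:
PSD = P / BW
    = 11.371 / 39826.5
    = 0.00028551 W/Hz

0.00028551 W/Hz


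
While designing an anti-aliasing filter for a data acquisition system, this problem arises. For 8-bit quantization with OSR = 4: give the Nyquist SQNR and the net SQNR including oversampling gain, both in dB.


Step 1 — baseline SQNR at Nyquist:
SQNR_base = 6.02*N + 1.76
          = 6.02*8 + 1.76
          = 49.92 dB

Step 2 — oversampling processing gain:
G = 10*log10(OSR) = 10*log10(4) = 6.02 dB

Step 3 — total:
SQNR_total = 49.92 + 6.02 = 55.94 dB

Base SQNR = 49.92 dB; oversampled SQNR = 55.94 dB


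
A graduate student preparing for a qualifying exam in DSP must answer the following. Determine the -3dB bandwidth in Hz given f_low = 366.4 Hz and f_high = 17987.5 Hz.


Bandwidth is the difference of -3dB frequencies:
BW = f_high - f_low
   = 17987.5 - 366.4
   = 17621.1 Hz

17621.1 Hz


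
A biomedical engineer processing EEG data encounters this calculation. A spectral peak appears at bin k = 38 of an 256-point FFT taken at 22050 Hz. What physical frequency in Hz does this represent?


Frequency of DFT bin k:
f_k = k * fs / N
    = 38 * 22050 / 256
    = 837900 / 256
    = 3273.047 Hz

3273.047 Hz


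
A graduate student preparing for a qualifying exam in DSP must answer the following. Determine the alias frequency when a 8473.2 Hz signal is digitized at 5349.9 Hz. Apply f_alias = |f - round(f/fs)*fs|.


Compute the nearest integer multiple of fs to the signal:
n = round(8473.2 / 5349.9) = 2
f_alias = |8473.2 - 2 * 5349.9|
        = |8473.2 - 10699.8|
        = 2226.6 Hz

2226.6


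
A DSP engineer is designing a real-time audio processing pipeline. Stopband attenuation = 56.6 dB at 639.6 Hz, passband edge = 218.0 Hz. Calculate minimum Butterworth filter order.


Butterworth filter order formula:
n = log10(10^(A/10) - 1) / (2 * log10(f_stop/f_pass))
10^(56.6/10) - 1 = 457087.1896
f_stop/f_pass = 639.6 / 218.0 = 2.9339
n = 6.0541 -> ceil = 7

7


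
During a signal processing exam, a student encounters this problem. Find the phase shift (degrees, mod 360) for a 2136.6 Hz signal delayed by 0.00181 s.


Phase shift from frequency and time delay:
phi = 360 * f * t_delay
    = 360 * 2136.6 * 0.00181
    = 1392.21 degrees
    mod 360 = 312.21 degrees

312.21 degrees


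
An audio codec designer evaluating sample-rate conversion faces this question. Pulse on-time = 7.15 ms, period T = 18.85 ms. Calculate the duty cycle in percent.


Duty cycle as a percentage:
DC = (t_on / T) * 100
   = (7.15 / 18.85) * 100
   = 0.37931 * 100
   = 37.93 %

37.93 %


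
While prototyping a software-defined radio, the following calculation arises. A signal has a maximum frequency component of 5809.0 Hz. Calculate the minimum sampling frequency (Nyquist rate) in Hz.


The Nyquist rate is twice the maximum frequency component.
fs_min = 2 * fmax
      = 2 * 5809.0
      = 11618.0 Hz

11618.0


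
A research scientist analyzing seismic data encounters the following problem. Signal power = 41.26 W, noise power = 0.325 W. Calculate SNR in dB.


SNR in decibels:
SNR = 10 * log10(Ps / Pn)
    = 10 * log10(41.26 / 0.325)
    = 10 * log10(126.9538)
    = 10 * 2.1036
    = 21.04 dB

21.04 dB


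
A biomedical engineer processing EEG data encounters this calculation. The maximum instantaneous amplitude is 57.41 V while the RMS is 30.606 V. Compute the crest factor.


Crest factor is the ratio of peak to RMS:
CF = V_peak / V_rms
   = 57.41 / 30.606
   = 1.8758

1.8758


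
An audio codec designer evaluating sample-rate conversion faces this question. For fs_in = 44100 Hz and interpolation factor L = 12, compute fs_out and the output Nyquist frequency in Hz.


Step 1 — output sample rate after interpolation by L:
fs_out = L * fs_in = 12 * 44100 = 529200 Hz

Step 2 — Nyquist frequency of the output stream:
f_Nyq = fs_out / 2 = 529200 / 2 = 264600.0 Hz

fs_out = 529200 Hz; f_Nyquist = 264600.0 Hz


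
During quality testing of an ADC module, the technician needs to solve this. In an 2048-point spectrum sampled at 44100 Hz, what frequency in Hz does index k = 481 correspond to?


Frequency of DFT bin k:
f_k = k * fs / N
    = 481 * 44100 / 2048
    = 21212100 / 2048
    = 10357.471 Hz

10357.471 Hz


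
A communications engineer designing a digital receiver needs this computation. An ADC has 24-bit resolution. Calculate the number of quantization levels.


Number of quantization levels = 2^N
= 2^24
= 16777216

16777216


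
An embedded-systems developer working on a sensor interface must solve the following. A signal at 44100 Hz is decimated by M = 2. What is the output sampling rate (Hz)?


Decimation reduces the sample rate:
fs_out = fs_in / M
       = 44100 / 2
       = 22050.0 Hz

22050.0 Hz


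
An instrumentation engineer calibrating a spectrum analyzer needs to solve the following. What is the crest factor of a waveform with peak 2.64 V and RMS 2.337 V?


Crest factor is the ratio of peak to RMS:
CF = V_peak / V_rms
   = 2.64 / 2.337
   = 1.1297

1.1297


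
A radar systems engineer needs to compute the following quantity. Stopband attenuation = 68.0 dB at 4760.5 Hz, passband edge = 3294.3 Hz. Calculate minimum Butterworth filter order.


Butterworth filter order formula:
n = log10(10^(A/10) - 1) / (2 * log10(f_stop/f_pass))
10^(68.0/10) - 1 = 6309572.4448
f_stop/f_pass = 4760.5 / 3294.3 = 1.4451
n = 21.2647 -> ceil = 22

22


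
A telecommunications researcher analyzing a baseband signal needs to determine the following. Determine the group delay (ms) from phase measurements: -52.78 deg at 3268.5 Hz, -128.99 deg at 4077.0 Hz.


Group delay from phase difference:
tau = -d(phi)/d(omega)
d(phi) = -76.21 deg = -1.330115 rad
d(omega) = 2*pi*(4077.0 - 3268.5) = 5079.9553 rad/s
tau = -(-1.330115) / 5079.9553
    = 0.2618 ms

0.2618 ms


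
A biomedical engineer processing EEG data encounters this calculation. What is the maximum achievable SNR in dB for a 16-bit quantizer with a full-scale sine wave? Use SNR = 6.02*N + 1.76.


Theoretical SNR for a full-scale sinusoid:
SNR = 6.02 * N + 1.76
    = 6.02 * 16 + 1.76
    = 96.32 + 1.76
    = 98.08 dB

98.08 dB


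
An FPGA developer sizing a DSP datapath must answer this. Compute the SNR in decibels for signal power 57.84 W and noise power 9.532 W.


SNR in decibels:
SNR = 10 * log10(Ps / Pn)
    = 10 * log10(57.84 / 9.532)
    = 10 * log10(6.068)
    = 10 * 0.783
    = 7.83 dB

7.83 dB


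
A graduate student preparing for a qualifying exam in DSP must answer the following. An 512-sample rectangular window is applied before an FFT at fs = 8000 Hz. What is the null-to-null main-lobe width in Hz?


Main lobe width for a rectangular window:
Width = 2 * fs / N
      = 2 * 8000 / 512
      = 16000 / 512
      = 31.25 Hz

31.25 Hz


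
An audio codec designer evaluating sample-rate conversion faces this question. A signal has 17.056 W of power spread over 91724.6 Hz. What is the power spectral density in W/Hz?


Power spectral density:
PSD = P / BW
    = 17.056 / 91724.6
    = 0.00018595 W/Hz

0.00018595 W/Hz


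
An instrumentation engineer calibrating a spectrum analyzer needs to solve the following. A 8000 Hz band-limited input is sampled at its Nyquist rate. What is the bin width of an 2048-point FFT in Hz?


Step 1 — Nyquist sampling rate:
fs = 2 * fmax = 2 * 8000 = 16000 Hz

Step 2 — DFT bin spacing:
df = fs / N = 16000 / 2048 = 7.8125 Hz

7.8125 Hz


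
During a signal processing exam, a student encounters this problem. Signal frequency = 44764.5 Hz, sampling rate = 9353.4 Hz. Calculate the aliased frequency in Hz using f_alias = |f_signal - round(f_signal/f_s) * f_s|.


Compute the nearest integer multiple of fs to the signal:
n = round(44764.5 / 9353.4) = 5
f_alias = |44764.5 - 5 * 9353.4|
        = |44764.5 - 46767.0|
        = 2002.5 Hz

2002.5


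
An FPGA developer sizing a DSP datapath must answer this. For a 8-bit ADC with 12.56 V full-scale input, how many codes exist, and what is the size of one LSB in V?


Step 1 — number of quantization levels:
L = 2^N = 2^8 = 256

Step 2 — LSB step size:
delta = Vfs / L
      = 12.56 / 256
      = 0.0490625 V

Levels = 256; step size = 0.0490625 V


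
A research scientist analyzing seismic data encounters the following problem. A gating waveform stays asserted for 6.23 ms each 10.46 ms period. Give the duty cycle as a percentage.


Duty cycle as a percentage:
DC = (t_on / T) * 100
   = (6.23 / 10.46) * 100
   = 0.595602 * 100
   = 59.56 %

59.56 %


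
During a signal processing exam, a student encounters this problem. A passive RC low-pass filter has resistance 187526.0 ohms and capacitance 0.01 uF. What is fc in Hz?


Cutoff frequency of a first-order RC filter:
fc = 1 / (2 * pi * R * C)
C = 0.01 uF = 1e-08 F
fc = 1 / (2 * pi * 187526.0 * 1e-08)
   = 1 / 0.011782606079142
   = 84.870868 Hz

84.870868 Hz


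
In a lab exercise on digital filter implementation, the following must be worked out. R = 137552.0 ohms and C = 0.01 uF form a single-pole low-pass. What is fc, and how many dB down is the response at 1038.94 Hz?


Step 1 — cutoff frequency:
fc = 1 / (2*pi*R*C)
C = 0.01 uF = 1e-08 F
fc = 1 / (2*pi*137552.0*1e-08)
   = 115.705 Hz

Step 2 — magnitude at f = 1038.94 Hz:
|H(f)| = 1 / sqrt(1 + (f/fc)^2)
f/fc = 1038.94 / 115.705 = 8.979214
|H| = 1 / sqrt(1 + 80.626284) = 0.110684
|H|_dB = 20*log10(0.110684) = -19.12 dB

fc = 115.705 Hz; |H(1038.94 Hz)| = -19.12 dB


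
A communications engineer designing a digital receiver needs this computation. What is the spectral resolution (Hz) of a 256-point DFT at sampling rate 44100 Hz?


DFT frequency resolution:
df = fs / N
   = 44100 / 256
   = 172.2656 Hz

172.2656 Hz


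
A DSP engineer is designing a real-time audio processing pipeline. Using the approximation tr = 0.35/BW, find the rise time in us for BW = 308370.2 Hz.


Rise time from bandwidth relationship:
tr = 0.35 / BW
   = 0.35 / 308370.2
   = 1.134999426e-06 s
   = 1.135 us

1.135 us


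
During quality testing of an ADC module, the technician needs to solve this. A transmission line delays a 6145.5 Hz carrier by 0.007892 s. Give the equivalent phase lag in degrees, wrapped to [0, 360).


Phase shift from frequency and time delay:
phi = 360 * f * t_delay
    = 360 * 6145.5 * 0.007892
    = 17460.1 degrees
    mod 360 = 180.1 degrees

180.1 degrees


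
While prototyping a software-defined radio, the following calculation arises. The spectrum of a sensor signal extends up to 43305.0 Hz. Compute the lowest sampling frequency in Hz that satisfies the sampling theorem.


The Nyquist rate is twice the maximum frequency component.
fs_min = 2 * fmax
      = 2 * 43305.0
      = 86610.0 Hz

86610.0


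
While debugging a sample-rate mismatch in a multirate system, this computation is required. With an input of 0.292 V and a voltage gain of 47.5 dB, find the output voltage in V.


Output voltage from dB gain:
V_out = V_in * 10^(gain_dB / 20)
      = 0.292 * 10^(47.5 / 20)
      = 0.292 * 237.137371
      = 69.2441 V

69.2441 V


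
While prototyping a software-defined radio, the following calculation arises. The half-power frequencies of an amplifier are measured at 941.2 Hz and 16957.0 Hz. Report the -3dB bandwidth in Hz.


Bandwidth is the difference of -3dB frequencies:
BW = f_high - f_low
   = 16957.0 - 941.2
   = 16015.8 Hz

16015.8 Hz


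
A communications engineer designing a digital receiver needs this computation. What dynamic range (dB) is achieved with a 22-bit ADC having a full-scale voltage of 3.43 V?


Dynamic range from full-scale to LSB:
V_min = V_max / 2^bits = 3.43 / 2^22
DR = 20 * log10(V_max / V_min)
   = 20 * log10(2^22)
   = 20 * 22 * log10(2)
   = 132.45 dB

132.45 dB


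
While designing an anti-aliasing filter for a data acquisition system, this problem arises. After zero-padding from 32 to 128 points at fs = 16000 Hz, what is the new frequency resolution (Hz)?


Frequency resolution after zero-padding:
N_padded = 32 * 4 = 128
df = fs / N_padded
   = 16000 / 128
   = 125.0 Hz

125.0 Hz


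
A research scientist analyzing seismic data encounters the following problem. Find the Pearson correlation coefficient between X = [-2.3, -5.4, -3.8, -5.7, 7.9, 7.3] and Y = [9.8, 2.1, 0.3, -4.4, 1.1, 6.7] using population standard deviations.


Pearson correlation coefficient (population):
r = cov(X,Y) / (std(X) * std(Y))
Mean X = -0.3333, Mean Y = 2.6
Cov(X,Y) = 8.81
Std(X) = 5.721499, Std(Y) = 4.572381
r = 0.3368

0.3368


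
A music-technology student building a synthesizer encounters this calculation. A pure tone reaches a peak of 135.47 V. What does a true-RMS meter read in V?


RMS voltage for a sinusoidal waveform:
V_rms = V_peak / sqrt(2)
      = 135.47 / 1.414214
      = 95.792 V

95.792 V


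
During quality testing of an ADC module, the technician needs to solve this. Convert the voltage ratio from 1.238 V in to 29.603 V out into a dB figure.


Voltage gain in dB:
G = 20 * log10(Vout / Vin)
  = 20 * log10(29.603 / 1.238)
  = 20 * log10(23.911955)
  = 20 * 1.378615
  = 27.57 dB

27.57 dB


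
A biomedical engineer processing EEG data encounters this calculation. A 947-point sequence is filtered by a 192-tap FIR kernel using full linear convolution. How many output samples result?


Linear convolution output length:
L = N + M - 1
  = 947 + 192 - 1
  = 1138 samples

1138


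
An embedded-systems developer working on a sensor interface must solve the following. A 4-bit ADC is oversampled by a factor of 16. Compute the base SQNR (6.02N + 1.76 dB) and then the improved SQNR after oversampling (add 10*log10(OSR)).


Step 1 — baseline SQNR at Nyquist:
SQNR_base = 6.02*N + 1.76
          = 6.02*4 + 1.76
          = 25.84 dB

Step 2 — oversampling processing gain:
G = 10*log10(OSR) = 10*log10(16) = 12.04 dB

Step 3 — total:
SQNR_total = 25.84 + 12.04 = 37.88 dB

Base SQNR = 25.84 dB; oversampled SQNR = 37.88 dB


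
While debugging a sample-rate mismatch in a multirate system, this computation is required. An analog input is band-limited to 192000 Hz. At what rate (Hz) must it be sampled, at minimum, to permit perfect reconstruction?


The Nyquist rate is twice the maximum frequency component.
fs_min = 2 * fmax
      = 2 * 192000
      = 384000 Hz

384000


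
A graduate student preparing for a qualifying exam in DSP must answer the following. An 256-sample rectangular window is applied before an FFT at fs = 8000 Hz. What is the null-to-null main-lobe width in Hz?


Main lobe width for a rectangular window:
Width = 2 * fs / N
      = 2 * 8000 / 256
      = 16000 / 256
      = 62.5 Hz

62.5 Hz


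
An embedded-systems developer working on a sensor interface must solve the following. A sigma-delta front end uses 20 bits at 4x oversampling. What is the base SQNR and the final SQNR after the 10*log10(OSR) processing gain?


Step 1 — baseline SQNR at Nyquist:
SQNR_base = 6.02*N + 1.76
          = 6.02*20 + 1.76
          = 122.16 dB

Step 2 — oversampling processing gain:
G = 10*log10(OSR) = 10*log10(4) = 6.02 dB

Step 3 — total:
SQNR_total = 122.16 + 6.02 = 128.18 dB

Base SQNR = 122.16 dB; oversampled SQNR = 128.18 dB


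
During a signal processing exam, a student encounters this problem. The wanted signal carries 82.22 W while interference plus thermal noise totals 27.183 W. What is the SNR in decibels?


SNR in decibels:
SNR = 10 * log10(Ps / Pn)
    = 10 * log10(82.22 / 27.183)
    = 10 * log10(3.0247)
    = 10 * 0.4807
    = 4.81 dB

4.81 dB


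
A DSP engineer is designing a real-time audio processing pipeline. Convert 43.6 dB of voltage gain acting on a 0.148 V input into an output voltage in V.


Output voltage from dB gain:
V_out = V_in * 10^(gain_dB / 20)
      = 0.148 * 10^(43.6 / 20)
      = 0.148 * 151.356125
      = 22.4007 V

22.4007 V


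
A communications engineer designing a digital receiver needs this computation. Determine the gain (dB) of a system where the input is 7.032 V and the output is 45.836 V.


Voltage gain in dB:
G = 20 * log10(Vout / Vin)
  = 20 * log10(45.836 / 7.032)
  = 20 * log10(6.518203)
  = 20 * 0.814128
  = 16.28 dB

16.28 dB


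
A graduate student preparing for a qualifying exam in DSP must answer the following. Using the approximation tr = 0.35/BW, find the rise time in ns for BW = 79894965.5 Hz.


Rise time from bandwidth relationship:
tr = 0.35 / BW
   = 0.35 / 79894965.5
   = 4.380751626e-09 s
   = 4.3808 ns

4.3808 ns


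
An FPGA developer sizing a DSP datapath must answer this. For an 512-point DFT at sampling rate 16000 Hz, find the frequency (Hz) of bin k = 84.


Frequency of DFT bin k:
f_k = k * fs / N
    = 84 * 16000 / 512
    = 1344000 / 512
    = 2625.0 Hz

2625.0 Hz


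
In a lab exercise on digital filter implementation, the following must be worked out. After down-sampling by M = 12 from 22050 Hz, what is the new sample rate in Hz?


Decimation reduces the sample rate:
fs_out = fs_in / M
       = 22050 / 12
       = 1837.5 Hz

1837.5 Hz


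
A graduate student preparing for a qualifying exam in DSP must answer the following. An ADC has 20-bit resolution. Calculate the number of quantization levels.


Number of quantization levels = 2^N
= 2^20
= 1048576

1048576


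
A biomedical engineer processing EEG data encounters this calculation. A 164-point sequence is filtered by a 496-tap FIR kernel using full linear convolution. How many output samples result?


Linear convolution output length:
L = N + M - 1
  = 164 + 496 - 1
  = 659 samples

659


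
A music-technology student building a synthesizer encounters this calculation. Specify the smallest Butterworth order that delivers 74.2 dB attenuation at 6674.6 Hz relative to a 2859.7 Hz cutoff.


Butterworth filter order formula:
n = log10(10^(A/10) - 1) / (2 * log10(f_stop/f_pass))
10^(74.2/10) - 1 = 26302678.919
f_stop/f_pass = 6674.6 / 2859.7 = 2.334
n = 10.0787 -> ceil = 11

11


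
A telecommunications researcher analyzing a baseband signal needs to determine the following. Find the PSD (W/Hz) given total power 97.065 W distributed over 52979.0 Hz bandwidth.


Power spectral density:
PSD = P / BW
    = 97.065 / 52979.0
    = 0.00183214 W/Hz

0.00183214 W/Hz


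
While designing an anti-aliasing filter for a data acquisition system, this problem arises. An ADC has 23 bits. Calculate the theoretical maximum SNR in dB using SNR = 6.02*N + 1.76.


Theoretical SNR for a full-scale sinusoid:
SNR = 6.02 * N + 1.76
    = 6.02 * 23 + 1.76
    = 138.46 + 1.76
    = 140.22 dB

140.22 dB


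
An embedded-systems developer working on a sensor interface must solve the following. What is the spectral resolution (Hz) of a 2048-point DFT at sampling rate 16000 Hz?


DFT frequency resolution:
df = fs / N
   = 16000 / 2048
   = 7.8125 Hz

7.8125 Hz


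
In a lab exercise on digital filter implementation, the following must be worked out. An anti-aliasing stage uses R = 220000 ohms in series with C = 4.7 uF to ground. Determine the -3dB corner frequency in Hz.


Cutoff frequency of a first-order RC filter:
fc = 1 / (2 * pi * R * C)
C = 4.7 uF = 4.7e-06 F
fc = 1 / (2 * pi * 220000 * 4.7e-06)
   = 1 / 6.4968136076237
   = 0.153922 Hz

0.153922 Hz


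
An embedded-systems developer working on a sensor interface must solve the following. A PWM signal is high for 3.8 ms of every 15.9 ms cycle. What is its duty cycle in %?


Duty cycle as a percentage:
DC = (t_on / T) * 100
   = (3.8 / 15.9) * 100
   = 0.238994 * 100
   = 23.9 %

23.9 %


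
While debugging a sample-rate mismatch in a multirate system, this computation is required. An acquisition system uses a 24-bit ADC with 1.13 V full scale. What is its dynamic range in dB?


Dynamic range from full-scale to LSB:
V_min = V_max / 2^bits = 1.13 / 2^24
DR = 20 * log10(V_max / V_min)
   = 20 * log10(2^24)
   = 20 * 24 * log10(2)
   = 144.49 dB

144.49 dB


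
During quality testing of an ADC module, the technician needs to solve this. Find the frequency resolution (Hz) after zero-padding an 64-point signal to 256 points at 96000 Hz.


Frequency resolution after zero-padding:
N_padded = 64 * 4 = 256
df = fs / N_padded
   = 96000 / 256
   = 375.0 Hz

375.0 Hz


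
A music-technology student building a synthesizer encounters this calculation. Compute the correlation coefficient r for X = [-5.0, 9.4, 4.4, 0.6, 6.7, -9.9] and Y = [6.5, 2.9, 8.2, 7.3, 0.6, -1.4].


Pearson correlation coefficient (population):
r = cov(X,Y) / (std(X) * std(Y))
Mean X = 1.0333, Mean Y = 4.0167
Cov(X,Y) = 4.699444
Std(X) = 6.702902, Std(Y) = 3.575573
r = 0.1961

0.1961


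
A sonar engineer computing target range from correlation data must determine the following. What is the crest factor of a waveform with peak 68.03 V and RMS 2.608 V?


Crest factor is the ratio of peak to RMS:
CF = V_peak / V_rms
   = 68.03 / 2.608
   = 26.0851

26.0851


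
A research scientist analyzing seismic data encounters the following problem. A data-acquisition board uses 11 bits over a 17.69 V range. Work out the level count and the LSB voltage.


Step 1 — number of quantization levels:
L = 2^N = 2^11 = 2048

Step 2 — LSB step size:
delta = Vfs / L
      = 17.69 / 2048
      = 0.0086377 V

Levels = 2048; step size = 0.0086377 V


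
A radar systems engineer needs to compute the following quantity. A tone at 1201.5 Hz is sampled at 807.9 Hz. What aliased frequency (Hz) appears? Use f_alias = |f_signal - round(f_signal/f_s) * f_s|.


Compute the nearest integer multiple of fs to the signal:
n = round(1201.5 / 807.9) = 1
f_alias = |1201.5 - 1 * 807.9|
        = |1201.5 - 807.9|
        = 393.6 Hz

393.6


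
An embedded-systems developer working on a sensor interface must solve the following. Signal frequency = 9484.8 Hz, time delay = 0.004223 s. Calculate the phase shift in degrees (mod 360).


Phase shift from frequency and time delay:
phi = 360 * f * t_delay
    = 360 * 9484.8 * 0.004223
    = 14419.55 degrees
    mod 360 = 19.55 degrees

19.55 degrees


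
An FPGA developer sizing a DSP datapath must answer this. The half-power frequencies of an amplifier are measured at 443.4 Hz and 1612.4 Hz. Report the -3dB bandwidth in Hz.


Bandwidth is the difference of -3dB frequencies:
BW = f_high - f_low
   = 1612.4 - 443.4
   = 1169.0 Hz

1169.0 Hz


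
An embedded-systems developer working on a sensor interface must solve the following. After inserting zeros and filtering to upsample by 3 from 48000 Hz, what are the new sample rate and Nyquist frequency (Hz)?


Step 1 — output sample rate after interpolation by L:
fs_out = L * fs_in = 3 * 48000 = 144000 Hz

Step 2 — Nyquist frequency of the output stream:
f_Nyq = fs_out / 2 = 144000 / 2 = 72000.0 Hz

fs_out = 144000 Hz; f_Nyquist = 72000.0 Hz


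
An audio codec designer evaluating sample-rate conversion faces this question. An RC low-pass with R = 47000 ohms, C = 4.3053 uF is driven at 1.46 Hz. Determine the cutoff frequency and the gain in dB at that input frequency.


Step 1 — cutoff frequency:
fc = 1 / (2*pi*R*C)
C = 4.3053 uF = 4.3053e-06 F
fc = 1 / (2*pi*47000*4.3053e-06)
   = 0.786536 Hz

Step 2 — magnitude at f = 1.46 Hz:
|H(f)| = 1 / sqrt(1 + (f/fc)^2)
f/fc = 1.46 / 0.786536 = 1.856241
|H| = 1 / sqrt(1 + 3.445631) = 0.4742783
|H|_dB = 20*log10(0.4742783) = -6.48 dB

fc = 0.786536 Hz; |H(1.46 Hz)| = -6.48 dB


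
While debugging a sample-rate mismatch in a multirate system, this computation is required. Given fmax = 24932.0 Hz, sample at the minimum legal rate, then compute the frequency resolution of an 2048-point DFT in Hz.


Step 1 — Nyquist sampling rate:
fs = 2 * fmax = 2 * 24932.0 = 49864.0 Hz

Step 2 — DFT bin spacing:
df = fs / N = 49864.0 / 2048 = 24.3477 Hz

24.3477 Hz


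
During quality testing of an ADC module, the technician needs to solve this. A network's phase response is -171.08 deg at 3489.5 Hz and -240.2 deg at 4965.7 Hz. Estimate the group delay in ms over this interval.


Group delay from phase difference:
tau = -d(phi)/d(omega)
d(phi) = -69.12 deg = -1.206372 rad
d(omega) = 2*pi*(4965.7 - 3489.5) = 9275.2382 rad/s
tau = -(-1.206372) / 9275.2382
    = 0.1301 ms

0.1301 ms


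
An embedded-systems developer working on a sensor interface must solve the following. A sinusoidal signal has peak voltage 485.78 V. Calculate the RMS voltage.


RMS voltage for a sinusoidal waveform:
V_rms = V_peak / sqrt(2)
      = 485.78 / 1.414214
      = 343.498 V

343.498 V


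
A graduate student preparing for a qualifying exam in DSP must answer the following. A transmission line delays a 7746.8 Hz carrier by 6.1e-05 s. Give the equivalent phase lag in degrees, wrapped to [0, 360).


Phase shift from frequency and time delay:
phi = 360 * f * t_delay
    = 360 * 7746.8 * 6.1e-05
    = 170.12 degrees
    mod 360 = 170.12 degrees

170.12 degrees


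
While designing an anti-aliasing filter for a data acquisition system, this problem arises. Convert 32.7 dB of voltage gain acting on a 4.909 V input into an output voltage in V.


Output voltage from dB gain:
V_out = V_in * 10^(gain_dB / 20)
      = 4.909 * 10^(32.7 / 20)
      = 4.909 * 43.151908
      = 211.8327 V

211.8327 V


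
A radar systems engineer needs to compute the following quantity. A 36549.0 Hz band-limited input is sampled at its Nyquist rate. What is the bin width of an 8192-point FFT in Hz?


Step 1 — Nyquist sampling rate:
fs = 2 * fmax = 2 * 36549.0 = 73098.0 Hz

Step 2 — DFT bin spacing:
df = fs / N = 73098.0 / 8192 = 8.9231 Hz

8.9231 Hz


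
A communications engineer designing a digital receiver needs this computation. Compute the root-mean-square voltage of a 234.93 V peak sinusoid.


RMS voltage for a sinusoidal waveform:
V_rms = V_peak / sqrt(2)
      = 234.93 / 1.414214
      = 166.121 V

166.121 V


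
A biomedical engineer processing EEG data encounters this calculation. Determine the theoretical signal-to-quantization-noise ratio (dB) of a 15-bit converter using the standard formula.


Theoretical SNR for a full-scale sinusoid:
SNR = 6.02 * N + 1.76
    = 6.02 * 15 + 1.76
    = 90.3 + 1.76
    = 92.06 dB

92.06 dB


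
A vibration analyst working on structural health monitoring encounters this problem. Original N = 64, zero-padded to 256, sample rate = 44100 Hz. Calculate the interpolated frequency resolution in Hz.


Frequency resolution after zero-padding:
N_padded = 64 * 4 = 256
df = fs / N_padded
   = 44100 / 256
   = 172.2656 Hz

172.2656 Hz


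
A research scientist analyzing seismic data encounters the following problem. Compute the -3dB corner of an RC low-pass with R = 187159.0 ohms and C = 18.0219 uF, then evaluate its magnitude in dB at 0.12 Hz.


Step 1 — cutoff frequency:
fc = 1 / (2*pi*R*C)
C = 18.0219 uF = 1.80219e-05 F
fc = 1 / (2*pi*187159.0*1.80219e-05)
   = 0.0471855 Hz

Step 2 — magnitude at f = 0.12 Hz:
|H(f)| = 1 / sqrt(1 + (f/fc)^2)
f/fc = 0.12 / 0.0471855 = 2.543154
|H| = 1 / sqrt(1 + 6.467632) = 0.3659389
|H|_dB = 20*log10(0.3659389) = -8.73 dB

fc = 0.0471855 Hz; |H(0.12 Hz)| = -8.73 dB


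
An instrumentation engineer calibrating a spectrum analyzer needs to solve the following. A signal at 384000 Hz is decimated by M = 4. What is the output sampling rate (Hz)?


Decimation reduces the sample rate:
fs_out = fs_in / M
       = 384000 / 4
       = 96000.0 Hz

96000.0 Hz


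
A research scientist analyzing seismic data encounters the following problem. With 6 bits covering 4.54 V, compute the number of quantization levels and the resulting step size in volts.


Step 1 — number of quantization levels:
L = 2^N = 2^6 = 64

Step 2 — LSB step size:
delta = Vfs / L
      = 4.54 / 64
      = 0.0709375 V

Levels = 64; step size = 0.0709375 V


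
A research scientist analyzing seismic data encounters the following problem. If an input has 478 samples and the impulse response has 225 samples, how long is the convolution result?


Linear convolution output length:
L = N + M - 1
  = 478 + 225 - 1
  = 702 samples

702


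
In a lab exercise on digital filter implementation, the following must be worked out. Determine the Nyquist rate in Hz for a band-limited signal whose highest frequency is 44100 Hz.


The Nyquist rate is twice the maximum frequency component.
fs_min = 2 * fmax
      = 2 * 44100
      = 88200 Hz

88200
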